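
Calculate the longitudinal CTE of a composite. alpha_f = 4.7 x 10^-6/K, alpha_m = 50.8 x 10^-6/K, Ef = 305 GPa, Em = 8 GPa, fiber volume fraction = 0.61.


E1 = Ef*Vf + Em*(1-Vf) = 189.17
alpha_1 = (alpha_f*Ef*Vf + alpha_m*Em*(1-Vf))/E1 = 5.46 x 10^-6/K

5.46 x 10^-6/K


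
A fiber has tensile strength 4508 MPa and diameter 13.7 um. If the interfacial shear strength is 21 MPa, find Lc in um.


Lc = sigma_f * d / (2 * tau_i) = 4508 * 13.7 / (2 * 21) = 1470.5 um

1470.5 um


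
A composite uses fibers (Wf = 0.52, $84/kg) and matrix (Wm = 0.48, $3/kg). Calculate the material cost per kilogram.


Cost = cost_f*Wf + cost_m*Wm = 84*0.52 + 3*0.48 = $45.12/kg

$45.12/kg


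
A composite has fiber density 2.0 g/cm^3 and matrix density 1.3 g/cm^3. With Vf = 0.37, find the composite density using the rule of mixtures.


rho_c = rho_f*Vf + rho_m*(1-Vf) = 2.0*0.37 + 1.3*0.63 = 1.559 g/cm^3

1.559 g/cm^3


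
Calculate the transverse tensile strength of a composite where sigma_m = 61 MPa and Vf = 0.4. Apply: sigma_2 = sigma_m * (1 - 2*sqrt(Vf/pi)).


factor = 1 - 2*sqrt(0.4/pi) = 0.2864
sigma_2 = 61 * 0.2864 = 17.47 MPa

17.47 MPa


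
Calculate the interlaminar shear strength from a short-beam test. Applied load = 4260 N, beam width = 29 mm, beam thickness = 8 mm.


ILSS = 3F/(4bh) = 3*4260/(4*29*8) = 13.77 MPa

13.77 MPa


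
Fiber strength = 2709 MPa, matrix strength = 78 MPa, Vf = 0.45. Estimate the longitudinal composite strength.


sigma_1 = sigma_f*Vf + sigma_m*(1-Vf) = 2709*0.45 + 78*0.55 = 1262.0 MPa

1262.0 MPa


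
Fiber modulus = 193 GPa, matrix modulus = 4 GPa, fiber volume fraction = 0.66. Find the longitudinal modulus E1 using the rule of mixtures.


E1 = Ef*Vf + Em*(1-Vf) = 193*0.66 + 4*0.34 = 128.74 GPa

128.74 GPa


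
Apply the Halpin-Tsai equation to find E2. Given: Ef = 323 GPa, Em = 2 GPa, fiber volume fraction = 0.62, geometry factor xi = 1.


eta = (Ef/Em - 1)/(Ef/Em + xi) = (161.5 - 1)/(161.5 + 1) = 0.9877
E2 = Em*(1+xi*eta*Vf)/(1-eta*Vf) = 8.32 GPa

8.32 GPa


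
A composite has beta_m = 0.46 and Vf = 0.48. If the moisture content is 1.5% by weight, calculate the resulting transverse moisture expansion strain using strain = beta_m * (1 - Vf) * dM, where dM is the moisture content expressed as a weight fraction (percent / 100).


dM = 1.5/100 = 0.015
strain = beta_m * (1-Vf) * dM = 0.46 * 0.52 * 0.015 = 0.003588

0.003588


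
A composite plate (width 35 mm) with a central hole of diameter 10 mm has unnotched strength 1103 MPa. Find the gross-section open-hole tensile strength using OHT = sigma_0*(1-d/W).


OHT = sigma_0*(1-d/W) = 1103*(1-10/35) = 787.9 MPa

787.9 MPa


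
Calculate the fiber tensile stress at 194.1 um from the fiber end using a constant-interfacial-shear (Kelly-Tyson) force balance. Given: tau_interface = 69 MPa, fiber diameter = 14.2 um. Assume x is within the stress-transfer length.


Force balance: sigma_f * (pi*d^2/4) = tau * (pi*d) * x  ->  sigma_f = 4 * tau * x / d
sigma_f = 4 * 69 * 194.1 / 14.2 = 3772.6 MPa

3772.6 MPa


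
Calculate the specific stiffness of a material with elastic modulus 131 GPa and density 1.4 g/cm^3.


Specific stiffness = E/rho = 131/1.4 = 93.6 GPa/(g/cm^3)

93.6 GPa/(g/cm^3)


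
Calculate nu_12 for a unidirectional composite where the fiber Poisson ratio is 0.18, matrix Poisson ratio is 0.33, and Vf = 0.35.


nu_12 = nu_f*Vf + nu_m*(1-Vf) = 0.18*0.35 + 0.33*0.65 = 0.2775

0.2775


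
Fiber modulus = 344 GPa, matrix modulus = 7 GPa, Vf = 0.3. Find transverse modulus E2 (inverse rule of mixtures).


1/E2 = Vf/Ef + (1-Vf)/Em = 0.3/344 + 0.7/7
E2 = 9.91 GPa

9.91 GPa


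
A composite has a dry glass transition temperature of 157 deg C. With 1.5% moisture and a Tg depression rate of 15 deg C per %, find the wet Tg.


Tg_wet = Tg_dry - k*moisture = 157 - 15*1.5 = 134.5 deg C

134.5 deg C


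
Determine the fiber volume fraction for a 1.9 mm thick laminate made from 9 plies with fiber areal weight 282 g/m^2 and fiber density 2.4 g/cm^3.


Vf = n * FAW / (rho_f * h * 1000) = 9 * 282 / (2.4 * 1.9 * 1000) = 0.5566

0.5566


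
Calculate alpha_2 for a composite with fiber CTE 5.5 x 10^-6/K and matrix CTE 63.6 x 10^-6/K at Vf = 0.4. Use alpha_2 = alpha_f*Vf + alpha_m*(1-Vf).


alpha_2 = alpha_f*Vf + alpha_m*(1-Vf) = 5.5*0.4 + 63.6*0.6 = 40.4 x 10^-6/K

40.4 x 10^-6/K


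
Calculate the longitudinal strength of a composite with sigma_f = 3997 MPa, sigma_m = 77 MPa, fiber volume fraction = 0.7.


sigma_1 = sigma_f*Vf + sigma_m*(1-Vf) = 3997*0.7 + 77*0.3 = 2821.0 MPa

2821.0 MPa


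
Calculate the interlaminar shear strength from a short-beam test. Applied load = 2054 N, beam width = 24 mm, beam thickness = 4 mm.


ILSS = 3F/(4bh) = 3*2054/(4*24*4) = 16.05 MPa

16.05 MPa


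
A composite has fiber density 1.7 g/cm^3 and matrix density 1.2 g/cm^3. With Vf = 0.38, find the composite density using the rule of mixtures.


rho_c = rho_f*Vf + rho_m*(1-Vf) = 1.7*0.38 + 1.2*0.62 = 1.39 g/cm^3

1.39 g/cm^3


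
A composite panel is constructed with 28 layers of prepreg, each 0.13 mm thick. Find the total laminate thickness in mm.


h = n * t_ply = 28 * 0.13 = 3.64 mm

3.64 mm


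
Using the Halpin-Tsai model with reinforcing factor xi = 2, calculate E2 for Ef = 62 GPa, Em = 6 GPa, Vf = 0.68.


eta = (Ef/Em - 1)/(Ef/Em + xi) = (10.3333 - 1)/(10.3333 + 2) = 0.7568
E2 = Em*(1+xi*eta*Vf)/(1-eta*Vf) = 25.08 GPa

25.08 GPa


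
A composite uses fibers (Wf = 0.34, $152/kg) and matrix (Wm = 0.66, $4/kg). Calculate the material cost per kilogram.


Cost = cost_f*Wf + cost_m*Wm = 152*0.34 + 4*0.66 = $54.32/kg

$54.32/kg


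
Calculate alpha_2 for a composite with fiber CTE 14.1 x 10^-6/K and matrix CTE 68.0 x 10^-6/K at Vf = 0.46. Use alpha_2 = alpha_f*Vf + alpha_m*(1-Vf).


alpha_2 = alpha_f*Vf + alpha_m*(1-Vf) = 14.1*0.46 + 68.0*0.54 = 43.2 x 10^-6/K

43.2 x 10^-6/K


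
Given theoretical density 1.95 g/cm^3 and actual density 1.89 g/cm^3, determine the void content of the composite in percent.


Void% = (rho_theo - rho_actual)/rho_theo * 100 = (1.95 - 1.89)/1.95 * 100 = 3.08%

3.08%


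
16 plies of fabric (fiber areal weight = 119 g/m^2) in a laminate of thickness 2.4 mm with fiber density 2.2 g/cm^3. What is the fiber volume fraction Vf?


Vf = n * FAW / (rho_f * h * 1000) = 16 * 119 / (2.2 * 2.4 * 1000) = 0.3606

0.3606


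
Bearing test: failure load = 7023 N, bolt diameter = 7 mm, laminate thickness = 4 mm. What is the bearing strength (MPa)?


sigma_br = F/(d*h) = 7023/(7*4) = 250.8 MPa

250.8 MPa


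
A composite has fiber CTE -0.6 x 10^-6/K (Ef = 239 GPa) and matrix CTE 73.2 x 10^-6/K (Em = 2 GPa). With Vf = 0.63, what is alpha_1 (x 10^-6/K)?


E1 = Ef*Vf + Em*(1-Vf) = 151.31
alpha_1 = (alpha_f*Ef*Vf + alpha_m*Em*(1-Vf))/E1 = -0.24 x 10^-6/K

-0.24 x 10^-6/K


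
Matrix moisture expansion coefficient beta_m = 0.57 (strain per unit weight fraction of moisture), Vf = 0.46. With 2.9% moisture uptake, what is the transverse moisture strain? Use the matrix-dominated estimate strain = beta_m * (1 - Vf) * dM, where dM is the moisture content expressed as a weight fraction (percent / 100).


dM = 2.9/100 = 0.029
strain = beta_m * (1-Vf) * dM = 0.57 * 0.54 * 0.029 = 0.0089262

0.0089262


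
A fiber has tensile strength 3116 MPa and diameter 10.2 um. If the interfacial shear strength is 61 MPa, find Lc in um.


Lc = sigma_f * d / (2 * tau_i) = 3116 * 10.2 / (2 * 61) = 260.5 um

260.5 um


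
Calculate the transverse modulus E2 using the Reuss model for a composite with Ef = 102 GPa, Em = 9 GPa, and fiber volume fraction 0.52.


1/E2 = Vf/Ef + (1-Vf)/Em = 0.52/102 + 0.48/9
E2 = 17.11 GPa

17.11 GPa


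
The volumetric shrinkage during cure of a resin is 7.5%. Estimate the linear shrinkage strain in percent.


Linear shrinkage ≈ vol_shrink/3 = 7.5/3 = 2.5%

2.5%


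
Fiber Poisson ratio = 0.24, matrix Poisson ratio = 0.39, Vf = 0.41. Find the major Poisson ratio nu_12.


nu_12 = nu_f*Vf + nu_m*(1-Vf) = 0.24*0.41 + 0.39*0.59 = 0.3285

0.3285


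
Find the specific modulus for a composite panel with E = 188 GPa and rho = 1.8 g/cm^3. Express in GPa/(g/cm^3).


Specific stiffness = E/rho = 188/1.8 = 104.4 GPa/(g/cm^3)

104.4 GPa/(g/cm^3)


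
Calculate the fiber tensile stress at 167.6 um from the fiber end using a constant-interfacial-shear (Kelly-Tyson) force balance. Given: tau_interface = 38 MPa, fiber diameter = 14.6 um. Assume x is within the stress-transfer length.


Force balance: sigma_f * (pi*d^2/4) = tau * (pi*d) * x  ->  sigma_f = 4 * tau * x / d
sigma_f = 4 * 38 * 167.6 / 14.6 = 1744.9 MPa

1744.9 MPa


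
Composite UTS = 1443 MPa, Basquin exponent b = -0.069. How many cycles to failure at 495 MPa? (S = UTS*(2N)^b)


N = 0.5 * (S/UTS)^(1/b) = 0.5 * (495/1443)^(1/-0.069) = 2.7114e+06 cycles

2.7114e+06 cycles


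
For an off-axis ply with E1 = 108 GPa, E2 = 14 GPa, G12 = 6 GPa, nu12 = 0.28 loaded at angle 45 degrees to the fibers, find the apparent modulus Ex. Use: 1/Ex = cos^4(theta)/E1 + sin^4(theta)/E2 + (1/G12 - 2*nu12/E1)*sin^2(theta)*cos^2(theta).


cos^4(45) = 0.25, sin^4(45) = 0.25, sin^2(45)*cos^2(45) = 0.25
1/G12 - 2*nu12/E1 = 1/6 - 2*0.28/108 = 0.161481 GPa^-1
1/Ex = 0.25/108 + 0.25/14 + 0.161481*0.25 = 0.0605423 GPa^-1
Ex = 16.52 GPa

16.52 GPa


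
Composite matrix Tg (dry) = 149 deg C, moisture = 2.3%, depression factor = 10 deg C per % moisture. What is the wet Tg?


Tg_wet = Tg_dry - k*moisture = 149 - 10*2.3 = 126.0 deg C

126.0 deg C


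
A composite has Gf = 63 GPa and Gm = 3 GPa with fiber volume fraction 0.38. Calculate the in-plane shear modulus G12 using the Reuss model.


1/G12 = Vf/Gf + (1-Vf)/Gm = 0.38/63 + 0.62/3
G12 = 4.7 GPa

4.7 GPa


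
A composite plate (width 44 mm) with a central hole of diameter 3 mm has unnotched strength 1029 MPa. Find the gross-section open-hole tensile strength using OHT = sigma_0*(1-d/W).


OHT = sigma_0*(1-d/W) = 1029*(1-3/44) = 958.8 MPa

958.8 MPa


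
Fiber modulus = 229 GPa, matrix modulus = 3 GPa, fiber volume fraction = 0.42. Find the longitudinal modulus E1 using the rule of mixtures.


E1 = Ef*Vf + Em*(1-Vf) = 229*0.42 + 3*0.58 = 97.92 GPa

97.92 GPa


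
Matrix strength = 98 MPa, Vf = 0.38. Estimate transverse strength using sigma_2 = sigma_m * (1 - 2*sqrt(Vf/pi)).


factor = 1 - 2*sqrt(0.38/pi) = 0.3044
sigma_2 = 98 * 0.3044 = 29.83 MPa

29.83 MPa


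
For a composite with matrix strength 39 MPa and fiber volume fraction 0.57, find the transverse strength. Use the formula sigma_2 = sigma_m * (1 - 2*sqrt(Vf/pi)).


factor = 1 - 2*sqrt(0.57/pi) = 0.1481
sigma_2 = 39 * 0.1481 = 5.78 MPa

5.78 MPa


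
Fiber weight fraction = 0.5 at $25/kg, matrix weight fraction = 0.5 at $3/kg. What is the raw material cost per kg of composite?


Cost = cost_f*Wf + cost_m*Wm = 25*0.5 + 3*0.5 = $14.0/kg

$14.0/kg


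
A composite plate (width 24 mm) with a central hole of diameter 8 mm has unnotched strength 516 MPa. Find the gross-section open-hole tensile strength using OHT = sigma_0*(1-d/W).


OHT = sigma_0*(1-d/W) = 516*(1-8/24) = 344.0 MPa

344.0 MPa


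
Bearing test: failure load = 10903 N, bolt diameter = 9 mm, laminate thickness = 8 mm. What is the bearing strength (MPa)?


sigma_br = F/(d*h) = 10903/(9*8) = 151.4 MPa

151.4 MPa


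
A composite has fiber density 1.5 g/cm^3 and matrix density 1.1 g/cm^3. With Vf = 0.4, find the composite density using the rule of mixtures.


rho_c = rho_f*Vf + rho_m*(1-Vf) = 1.5*0.4 + 1.1*0.6 = 1.26 g/cm^3

1.26 g/cm^3


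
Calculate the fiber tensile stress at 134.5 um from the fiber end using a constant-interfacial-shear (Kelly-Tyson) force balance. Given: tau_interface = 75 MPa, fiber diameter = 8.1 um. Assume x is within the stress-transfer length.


Force balance: sigma_f * (pi*d^2/4) = tau * (pi*d) * x  ->  sigma_f = 4 * tau * x / d
sigma_f = 4 * 75 * 134.5 / 8.1 = 4981.5 MPa

4981.5 MPa


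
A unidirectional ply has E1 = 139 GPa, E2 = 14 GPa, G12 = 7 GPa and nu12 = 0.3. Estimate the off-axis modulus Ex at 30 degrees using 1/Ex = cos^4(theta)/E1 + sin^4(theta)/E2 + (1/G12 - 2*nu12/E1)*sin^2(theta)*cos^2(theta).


cos^4(30) = 0.5625, sin^4(30) = 0.0625, sin^2(30)*cos^2(30) = 0.1875
1/G12 - 2*nu12/E1 = 1/7 - 2*0.3/139 = 0.138541 GPa^-1
1/Ex = 0.5625/139 + 0.0625/14 + 0.138541*0.1875 = 0.0344874 GPa^-1
Ex = 29.0 GPa

29.0 GPa


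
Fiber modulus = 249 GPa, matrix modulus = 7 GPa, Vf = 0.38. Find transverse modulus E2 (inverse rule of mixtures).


1/E2 = Vf/Ef + (1-Vf)/Em = 0.38/249 + 0.62/7
E2 = 11.1 GPa

11.1 GPa


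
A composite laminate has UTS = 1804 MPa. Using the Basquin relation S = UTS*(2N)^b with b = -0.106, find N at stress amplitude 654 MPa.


N = 0.5 * (S/UTS)^(1/b) = 0.5 * (654/1804)^(1/-0.106) = 7180.0646 cycles

7180.0646 cycles


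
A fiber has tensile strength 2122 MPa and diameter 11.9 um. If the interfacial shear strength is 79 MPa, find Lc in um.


Lc = sigma_f * d / (2 * tau_i) = 2122 * 11.9 / (2 * 79) = 159.8 um

159.8 um


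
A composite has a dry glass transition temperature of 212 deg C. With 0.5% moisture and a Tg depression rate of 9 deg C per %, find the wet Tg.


Tg_wet = Tg_dry - k*moisture = 212 - 9*0.5 = 207.5 deg C

207.5 deg C


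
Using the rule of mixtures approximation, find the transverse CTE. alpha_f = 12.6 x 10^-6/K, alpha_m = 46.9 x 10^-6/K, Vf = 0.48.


alpha_2 = alpha_f*Vf + alpha_m*(1-Vf) = 12.6*0.48 + 46.9*0.52 = 30.4 x 10^-6/K

30.4 x 10^-6/K


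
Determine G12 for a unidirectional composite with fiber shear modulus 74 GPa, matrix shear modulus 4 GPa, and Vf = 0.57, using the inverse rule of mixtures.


1/G12 = Vf/Gf + (1-Vf)/Gm = 0.57/74 + 0.43/4
G12 = 8.68 GPa

8.68 GPa


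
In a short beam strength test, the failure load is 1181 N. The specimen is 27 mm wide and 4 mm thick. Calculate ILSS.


ILSS = 3F/(4bh) = 3*1181/(4*27*4) = 8.2 MPa

8.2 MPa


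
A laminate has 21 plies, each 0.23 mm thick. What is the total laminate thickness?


h = n * t_ply = 21 * 0.23 = 4.83 mm

4.83 mm


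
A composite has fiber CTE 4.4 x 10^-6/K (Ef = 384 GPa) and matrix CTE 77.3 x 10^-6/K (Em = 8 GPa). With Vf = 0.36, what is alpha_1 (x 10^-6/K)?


E1 = Ef*Vf + Em*(1-Vf) = 143.36
alpha_1 = (alpha_f*Ef*Vf + alpha_m*Em*(1-Vf))/E1 = 7.0 x 10^-6/K

7.0 x 10^-6/K


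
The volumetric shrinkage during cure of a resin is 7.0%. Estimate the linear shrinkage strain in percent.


Linear shrinkage ≈ vol_shrink/3 = 7.0/3 = 2.333%

2.333%


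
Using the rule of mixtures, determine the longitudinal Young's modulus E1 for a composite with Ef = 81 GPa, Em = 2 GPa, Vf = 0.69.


E1 = Ef*Vf + Em*(1-Vf) = 81*0.69 + 2*0.31 = 56.51 GPa

56.51 GPa


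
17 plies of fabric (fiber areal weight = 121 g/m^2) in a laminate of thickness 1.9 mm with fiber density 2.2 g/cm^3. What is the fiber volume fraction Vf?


Vf = n * FAW / (rho_f * h * 1000) = 17 * 121 / (2.2 * 1.9 * 1000) = 0.4921

0.4921


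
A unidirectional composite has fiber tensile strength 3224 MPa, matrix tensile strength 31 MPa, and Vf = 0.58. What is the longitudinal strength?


sigma_1 = sigma_f*Vf + sigma_m*(1-Vf) = 3224*0.58 + 31*0.42 = 1882.9 MPa

1882.9 MPa


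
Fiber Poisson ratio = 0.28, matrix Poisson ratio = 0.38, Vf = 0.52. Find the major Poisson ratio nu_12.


nu_12 = nu_f*Vf + nu_m*(1-Vf) = 0.28*0.52 + 0.38*0.48 = 0.328

0.328


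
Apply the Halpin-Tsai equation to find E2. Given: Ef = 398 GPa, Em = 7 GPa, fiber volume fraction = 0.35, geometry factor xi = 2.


eta = (Ef/Em - 1)/(Ef/Em + xi) = (56.8571 - 1)/(56.8571 + 2) = 0.949
E2 = Em*(1+xi*eta*Vf)/(1-eta*Vf) = 17.44 GPa

17.44 GPa


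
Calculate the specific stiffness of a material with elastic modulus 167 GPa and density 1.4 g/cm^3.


Specific stiffness = E/rho = 167/1.4 = 119.3 GPa/(g/cm^3)

119.3 GPa/(g/cm^3)


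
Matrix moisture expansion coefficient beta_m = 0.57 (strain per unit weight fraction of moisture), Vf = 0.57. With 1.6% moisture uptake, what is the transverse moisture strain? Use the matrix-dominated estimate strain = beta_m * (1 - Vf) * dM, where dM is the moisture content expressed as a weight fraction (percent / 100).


dM = 1.6/100 = 0.016
strain = beta_m * (1-Vf) * dM = 0.57 * 0.43 * 0.016 = 0.0039216

0.0039216


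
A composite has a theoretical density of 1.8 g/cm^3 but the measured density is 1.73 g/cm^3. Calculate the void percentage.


Void% = (rho_theo - rho_actual)/rho_theo * 100 = (1.8 - 1.73)/1.8 * 100 = 3.89%

3.89%


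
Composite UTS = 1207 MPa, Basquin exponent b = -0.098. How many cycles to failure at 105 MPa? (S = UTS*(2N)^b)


N = 0.5 * (S/UTS)^(1/b) = 0.5 * (105/1207)^(1/-0.098) = 3.3158e+10 cycles

3.3158e+10 cycles


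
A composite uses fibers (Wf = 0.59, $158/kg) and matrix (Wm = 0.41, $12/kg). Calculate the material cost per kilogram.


Cost = cost_f*Wf + cost_m*Wm = 158*0.59 + 12*0.41 = $98.14/kg

$98.14/kg


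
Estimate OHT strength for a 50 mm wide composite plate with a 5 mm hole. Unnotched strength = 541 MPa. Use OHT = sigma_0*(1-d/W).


OHT = sigma_0*(1-d/W) = 541*(1-5/50) = 486.9 MPa

486.9 MPa


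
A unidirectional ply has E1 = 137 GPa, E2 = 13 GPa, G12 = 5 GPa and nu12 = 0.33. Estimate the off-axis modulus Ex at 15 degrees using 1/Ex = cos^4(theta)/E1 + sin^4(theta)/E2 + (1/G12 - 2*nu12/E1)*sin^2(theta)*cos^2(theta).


cos^4(15) = 0.870513, sin^4(15) = 0.004487, sin^2(15)*cos^2(15) = 0.0625
1/G12 - 2*nu12/E1 = 1/5 - 2*0.33/137 = 0.195182 GPa^-1
1/Ex = 0.870513/137 + 0.004487/13 + 0.195182*0.0625 = 0.0188982 GPa^-1
Ex = 52.92 GPa

52.92 GPa


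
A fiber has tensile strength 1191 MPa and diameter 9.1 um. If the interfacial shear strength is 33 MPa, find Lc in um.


Lc = sigma_f * d / (2 * tau_i) = 1191 * 9.1 / (2 * 33) = 164.2 um

164.2 um


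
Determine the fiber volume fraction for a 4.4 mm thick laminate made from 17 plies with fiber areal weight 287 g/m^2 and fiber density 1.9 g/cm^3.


Vf = n * FAW / (rho_f * h * 1000) = 17 * 287 / (1.9 * 4.4 * 1000) = 0.5836

0.5836


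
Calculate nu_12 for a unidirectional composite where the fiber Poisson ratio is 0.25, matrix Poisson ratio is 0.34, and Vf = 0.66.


nu_12 = nu_f*Vf + nu_m*(1-Vf) = 0.25*0.66 + 0.34*0.34 = 0.2806

0.2806


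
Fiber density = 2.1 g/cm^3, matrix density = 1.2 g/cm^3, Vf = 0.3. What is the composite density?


rho_c = rho_f*Vf + rho_m*(1-Vf) = 2.1*0.3 + 1.2*0.7 = 1.47 g/cm^3

1.47 g/cm^3


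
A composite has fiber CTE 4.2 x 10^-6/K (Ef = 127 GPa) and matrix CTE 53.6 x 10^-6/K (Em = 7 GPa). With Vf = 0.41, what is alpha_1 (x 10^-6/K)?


E1 = Ef*Vf + Em*(1-Vf) = 56.2
alpha_1 = (alpha_f*Ef*Vf + alpha_m*Em*(1-Vf))/E1 = 7.83 x 10^-6/K

7.83 x 10^-6/K


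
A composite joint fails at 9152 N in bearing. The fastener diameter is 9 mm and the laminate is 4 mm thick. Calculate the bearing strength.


sigma_br = F/(d*h) = 9152/(9*4) = 254.2 MPa

254.2 MPa


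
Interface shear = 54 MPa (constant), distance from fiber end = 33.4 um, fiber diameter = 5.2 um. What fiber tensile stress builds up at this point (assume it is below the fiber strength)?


Force balance: sigma_f * (pi*d^2/4) = tau * (pi*d) * x  ->  sigma_f = 4 * tau * x / d
sigma_f = 4 * 54 * 33.4 / 5.2 = 1387.4 MPa

1387.4 MPa


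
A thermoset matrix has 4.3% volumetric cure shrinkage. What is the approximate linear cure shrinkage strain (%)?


Linear shrinkage ≈ vol_shrink/3 = 4.3/3 = 1.433%

1.433%


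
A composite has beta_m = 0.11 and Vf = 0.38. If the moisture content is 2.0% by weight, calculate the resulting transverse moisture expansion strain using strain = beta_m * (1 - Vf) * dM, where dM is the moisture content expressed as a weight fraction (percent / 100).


dM = 2.0/100 = 0.02
strain = beta_m * (1-Vf) * dM = 0.11 * 0.62 * 0.02 = 0.001364

0.001364


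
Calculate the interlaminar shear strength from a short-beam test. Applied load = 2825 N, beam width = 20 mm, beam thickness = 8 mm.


ILSS = 3F/(4bh) = 3*2825/(4*20*8) = 13.24 MPa

13.24 MPa


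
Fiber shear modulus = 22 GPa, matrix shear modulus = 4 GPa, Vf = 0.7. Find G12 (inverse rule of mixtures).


1/G12 = Vf/Gf + (1-Vf)/Gm = 0.7/22 + 0.3/4
G12 = 9.36 GPa

9.36 GPa


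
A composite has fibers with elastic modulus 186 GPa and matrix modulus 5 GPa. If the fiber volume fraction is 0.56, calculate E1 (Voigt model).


E1 = Ef*Vf + Em*(1-Vf) = 186*0.56 + 5*0.44 = 106.36 GPa

106.36 GPa


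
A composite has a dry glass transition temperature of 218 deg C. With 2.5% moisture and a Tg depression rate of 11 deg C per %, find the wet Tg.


Tg_wet = Tg_dry - k*moisture = 218 - 11*2.5 = 190.5 deg C

190.5 deg C


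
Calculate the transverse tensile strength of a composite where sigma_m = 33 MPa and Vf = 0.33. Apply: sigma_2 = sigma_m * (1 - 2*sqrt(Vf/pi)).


factor = 1 - 2*sqrt(0.33/pi) = 0.3518
sigma_2 = 33 * 0.3518 = 11.61 MPa

11.61 MPa


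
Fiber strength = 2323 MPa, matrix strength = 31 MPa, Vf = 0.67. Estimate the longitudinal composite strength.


sigma_1 = sigma_f*Vf + sigma_m*(1-Vf) = 2323*0.67 + 31*0.33 = 1566.6 MPa

1566.6 MPa


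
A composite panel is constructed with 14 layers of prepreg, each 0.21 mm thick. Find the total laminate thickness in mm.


h = n * t_ply = 14 * 0.21 = 2.94 mm

2.94 mm


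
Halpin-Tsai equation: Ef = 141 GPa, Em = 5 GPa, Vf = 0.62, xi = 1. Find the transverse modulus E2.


eta = (Ef/Em - 1)/(Ef/Em + xi) = (28.2 - 1)/(28.2 + 1) = 0.9315
E2 = Em*(1+xi*eta*Vf)/(1-eta*Vf) = 18.67 GPa

18.67 GPa


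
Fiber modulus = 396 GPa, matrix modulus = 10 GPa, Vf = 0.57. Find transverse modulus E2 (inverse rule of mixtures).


1/E2 = Vf/Ef + (1-Vf)/Em = 0.57/396 + 0.43/10
E2 = 22.5 GPa

22.5 GPa


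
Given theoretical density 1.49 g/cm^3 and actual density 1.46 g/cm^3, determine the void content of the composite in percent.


Void% = (rho_theo - rho_actual)/rho_theo * 100 = (1.49 - 1.46)/1.49 * 100 = 2.01%

2.01%


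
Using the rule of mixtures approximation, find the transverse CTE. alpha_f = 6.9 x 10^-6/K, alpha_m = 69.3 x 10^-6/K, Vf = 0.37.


alpha_2 = alpha_f*Vf + alpha_m*(1-Vf) = 6.9*0.37 + 69.3*0.63 = 46.2 x 10^-6/K

46.2 x 10^-6/K


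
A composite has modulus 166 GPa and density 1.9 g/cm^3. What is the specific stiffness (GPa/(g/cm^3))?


Specific stiffness = E/rho = 166/1.9 = 87.4 GPa/(g/cm^3)

87.4 GPa/(g/cm^3)


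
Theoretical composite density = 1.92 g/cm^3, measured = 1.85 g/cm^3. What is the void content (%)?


Void% = (rho_theo - rho_actual)/rho_theo * 100 = (1.92 - 1.85)/1.92 * 100 = 3.65%

3.65%


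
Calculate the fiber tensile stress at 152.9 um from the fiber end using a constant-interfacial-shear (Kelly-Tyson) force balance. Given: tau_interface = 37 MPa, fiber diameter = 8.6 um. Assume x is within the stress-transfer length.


Force balance: sigma_f * (pi*d^2/4) = tau * (pi*d) * x  ->  sigma_f = 4 * tau * x / d
sigma_f = 4 * 37 * 152.9 / 8.6 = 2631.3 MPa

2631.3 MPa


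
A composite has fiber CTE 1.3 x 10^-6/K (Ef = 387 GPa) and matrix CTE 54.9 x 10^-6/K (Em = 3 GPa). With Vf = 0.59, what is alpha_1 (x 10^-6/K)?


E1 = Ef*Vf + Em*(1-Vf) = 229.56
alpha_1 = (alpha_f*Ef*Vf + alpha_m*Em*(1-Vf))/E1 = 1.59 x 10^-6/K

1.59 x 10^-6/K


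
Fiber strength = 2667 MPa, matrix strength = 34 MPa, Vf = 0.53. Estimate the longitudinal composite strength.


sigma_1 = sigma_f*Vf + sigma_m*(1-Vf) = 2667*0.53 + 34*0.47 = 1429.5 MPa

1429.5 MPa


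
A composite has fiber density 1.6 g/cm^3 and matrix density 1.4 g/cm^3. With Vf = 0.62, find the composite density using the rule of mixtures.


rho_c = rho_f*Vf + rho_m*(1-Vf) = 1.6*0.62 + 1.4*0.38 = 1.524 g/cm^3

1.524 g/cm^3


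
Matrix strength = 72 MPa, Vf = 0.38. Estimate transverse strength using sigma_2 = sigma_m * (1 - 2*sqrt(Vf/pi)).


factor = 1 - 2*sqrt(0.38/pi) = 0.3044
sigma_2 = 72 * 0.3044 = 21.92 MPa

21.92 MPa


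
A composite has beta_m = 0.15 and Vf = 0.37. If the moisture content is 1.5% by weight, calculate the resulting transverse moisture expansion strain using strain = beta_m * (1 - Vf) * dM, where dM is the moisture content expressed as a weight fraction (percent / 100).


dM = 1.5/100 = 0.015
strain = beta_m * (1-Vf) * dM = 0.15 * 0.63 * 0.015 = 0.0014175

0.0014175


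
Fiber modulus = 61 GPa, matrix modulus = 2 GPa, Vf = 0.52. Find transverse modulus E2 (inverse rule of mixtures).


1/E2 = Vf/Ef + (1-Vf)/Em = 0.52/61 + 0.48/2
E2 = 4.02 GPa

4.02 GPa


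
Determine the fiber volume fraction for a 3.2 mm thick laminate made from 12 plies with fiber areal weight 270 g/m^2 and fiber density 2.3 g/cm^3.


Vf = n * FAW / (rho_f * h * 1000) = 12 * 270 / (2.3 * 3.2 * 1000) = 0.4402

0.4402


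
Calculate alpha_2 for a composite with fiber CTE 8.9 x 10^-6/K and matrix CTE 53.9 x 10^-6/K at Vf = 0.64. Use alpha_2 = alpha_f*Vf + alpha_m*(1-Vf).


alpha_2 = alpha_f*Vf + alpha_m*(1-Vf) = 8.9*0.64 + 53.9*0.36 = 25.1 x 10^-6/K

25.1 x 10^-6/K


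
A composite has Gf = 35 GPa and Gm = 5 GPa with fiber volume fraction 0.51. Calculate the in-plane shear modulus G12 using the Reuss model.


1/G12 = Vf/Gf + (1-Vf)/Gm = 0.51/35 + 0.49/5
G12 = 8.88 GPa

8.88 GPa


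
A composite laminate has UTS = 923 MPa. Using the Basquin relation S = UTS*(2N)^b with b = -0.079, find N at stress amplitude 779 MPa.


N = 0.5 * (S/UTS)^(1/b) = 0.5 * (779/923)^(1/-0.079) = 4.2799 cycles

4.2799 cycles


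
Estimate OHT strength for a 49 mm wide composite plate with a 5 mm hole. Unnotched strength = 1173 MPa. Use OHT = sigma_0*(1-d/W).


OHT = sigma_0*(1-d/W) = 1173*(1-5/49) = 1053.3 MPa

1053.3 MPa


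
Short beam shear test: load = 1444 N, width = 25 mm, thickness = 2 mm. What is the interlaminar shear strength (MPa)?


ILSS = 3F/(4bh) = 3*1444/(4*25*2) = 21.66 MPa

21.66 MPa


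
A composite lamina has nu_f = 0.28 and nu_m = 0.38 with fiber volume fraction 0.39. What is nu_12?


nu_12 = nu_f*Vf + nu_m*(1-Vf) = 0.28*0.39 + 0.38*0.61 = 0.341

0.341


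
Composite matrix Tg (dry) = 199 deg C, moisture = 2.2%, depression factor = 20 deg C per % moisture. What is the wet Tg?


Tg_wet = Tg_dry - k*moisture = 199 - 20*2.2 = 155.0 deg C

155.0 deg C


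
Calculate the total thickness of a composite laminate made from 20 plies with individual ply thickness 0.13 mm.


h = n * t_ply = 20 * 0.13 = 2.6 mm

2.6 mm


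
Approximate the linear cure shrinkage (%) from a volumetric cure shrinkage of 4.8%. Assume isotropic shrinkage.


Linear shrinkage ≈ vol_shrink/3 = 4.8/3 = 1.6%

1.6%


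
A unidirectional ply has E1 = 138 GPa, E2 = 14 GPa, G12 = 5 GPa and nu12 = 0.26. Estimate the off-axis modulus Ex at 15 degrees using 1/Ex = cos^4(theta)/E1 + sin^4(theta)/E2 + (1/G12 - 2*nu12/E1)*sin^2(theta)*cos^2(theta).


cos^4(15) = 0.870513, sin^4(15) = 0.004487, sin^2(15)*cos^2(15) = 0.0625
1/G12 - 2*nu12/E1 = 1/5 - 2*0.26/138 = 0.196232 GPa^-1
1/Ex = 0.870513/138 + 0.004487/14 + 0.196232*0.0625 = 0.0188931 GPa^-1
Ex = 52.93 GPa

52.93 GPa


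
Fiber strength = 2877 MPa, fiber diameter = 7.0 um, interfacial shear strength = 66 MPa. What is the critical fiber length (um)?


Lc = sigma_f * d / (2 * tau_i) = 2877 * 7.0 / (2 * 66) = 152.6 um

152.6 um


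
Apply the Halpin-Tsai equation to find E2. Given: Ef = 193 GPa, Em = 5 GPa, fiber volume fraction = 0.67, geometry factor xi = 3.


eta = (Ef/Em - 1)/(Ef/Em + xi) = (38.6 - 1)/(38.6 + 3) = 0.9038
E2 = Em*(1+xi*eta*Vf)/(1-eta*Vf) = 35.71 GPa

35.71 GPa


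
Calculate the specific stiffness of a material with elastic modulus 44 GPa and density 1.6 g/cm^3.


Specific stiffness = E/rho = 44/1.6 = 27.5 GPa/(g/cm^3)

27.5 GPa/(g/cm^3)


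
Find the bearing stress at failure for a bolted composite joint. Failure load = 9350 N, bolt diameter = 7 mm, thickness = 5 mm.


sigma_br = F/(d*h) = 9350/(7*5) = 267.1 MPa

267.1 MPa


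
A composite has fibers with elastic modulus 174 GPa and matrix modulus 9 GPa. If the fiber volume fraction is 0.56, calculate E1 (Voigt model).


E1 = Ef*Vf + Em*(1-Vf) = 174*0.56 + 9*0.44 = 101.4 GPa

101.4 GPa


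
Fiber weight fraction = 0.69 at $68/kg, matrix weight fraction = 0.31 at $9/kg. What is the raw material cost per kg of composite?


Cost = cost_f*Wf + cost_m*Wm = 68*0.69 + 9*0.31 = $49.71/kg

$49.71/kg


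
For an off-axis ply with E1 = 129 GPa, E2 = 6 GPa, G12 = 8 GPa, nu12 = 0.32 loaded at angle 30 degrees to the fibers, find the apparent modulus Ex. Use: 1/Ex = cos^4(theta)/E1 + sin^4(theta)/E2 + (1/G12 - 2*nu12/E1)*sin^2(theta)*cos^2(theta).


cos^4(30) = 0.5625, sin^4(30) = 0.0625, sin^2(30)*cos^2(30) = 0.1875
1/G12 - 2*nu12/E1 = 1/8 - 2*0.32/129 = 0.120039 GPa^-1
1/Ex = 0.5625/129 + 0.0625/6 + 0.120039*0.1875 = 0.0372844 GPa^-1
Ex = 26.82 GPa

26.82 GPa


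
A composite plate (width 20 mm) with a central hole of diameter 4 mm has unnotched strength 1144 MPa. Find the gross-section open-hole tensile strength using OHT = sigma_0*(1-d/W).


OHT = sigma_0*(1-d/W) = 1144*(1-4/20) = 915.2 MPa

915.2 MPa


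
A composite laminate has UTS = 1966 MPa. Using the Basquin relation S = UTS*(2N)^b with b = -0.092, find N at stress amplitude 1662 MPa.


N = 0.5 * (S/UTS)^(1/b) = 0.5 * (1662/1966)^(1/-0.092) = 3.1041 cycles

3.1041 cycles


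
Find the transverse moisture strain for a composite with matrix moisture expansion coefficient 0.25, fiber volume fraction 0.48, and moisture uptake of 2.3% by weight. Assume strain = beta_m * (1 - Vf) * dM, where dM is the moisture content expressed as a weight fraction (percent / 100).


dM = 2.3/100 = 0.023
strain = beta_m * (1-Vf) * dM = 0.25 * 0.52 * 0.023 = 0.00299

0.00299


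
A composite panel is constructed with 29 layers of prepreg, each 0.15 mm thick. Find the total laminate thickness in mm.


h = n * t_ply = 29 * 0.15 = 4.35 mm

4.35 mm


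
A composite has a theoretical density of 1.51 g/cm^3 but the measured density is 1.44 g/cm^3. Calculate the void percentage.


Void% = (rho_theo - rho_actual)/rho_theo * 100 = (1.51 - 1.44)/1.51 * 100 = 4.64%

4.64%


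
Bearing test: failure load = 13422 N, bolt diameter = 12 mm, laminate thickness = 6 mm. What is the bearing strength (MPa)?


sigma_br = F/(d*h) = 13422/(12*6) = 186.4 MPa

186.4 MPa


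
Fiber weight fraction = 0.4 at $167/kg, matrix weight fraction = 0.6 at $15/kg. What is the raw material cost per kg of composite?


Cost = cost_f*Wf + cost_m*Wm = 167*0.4 + 15*0.6 = $75.8/kg

$75.8/kg


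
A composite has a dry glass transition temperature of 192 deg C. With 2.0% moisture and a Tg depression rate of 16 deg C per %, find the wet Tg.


Tg_wet = Tg_dry - k*moisture = 192 - 16*2.0 = 160.0 deg C

160.0 deg C


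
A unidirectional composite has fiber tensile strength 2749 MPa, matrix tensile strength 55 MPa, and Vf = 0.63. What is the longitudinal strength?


sigma_1 = sigma_f*Vf + sigma_m*(1-Vf) = 2749*0.63 + 55*0.37 = 1752.2 MPa

1752.2 MPa


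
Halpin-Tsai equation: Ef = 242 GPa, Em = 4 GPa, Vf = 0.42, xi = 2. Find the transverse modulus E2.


eta = (Ef/Em - 1)/(Ef/Em + xi) = (60.5 - 1)/(60.5 + 2) = 0.952
E2 = Em*(1+xi*eta*Vf)/(1-eta*Vf) = 11.99 GPa

11.99 GPa


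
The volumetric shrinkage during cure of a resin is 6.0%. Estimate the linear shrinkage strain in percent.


Linear shrinkage ≈ vol_shrink/3 = 6.0/3 = 2.0%

2.0%


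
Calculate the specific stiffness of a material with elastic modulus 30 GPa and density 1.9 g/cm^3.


Specific stiffness = E/rho = 30/1.9 = 15.8 GPa/(g/cm^3)

15.8 GPa/(g/cm^3)


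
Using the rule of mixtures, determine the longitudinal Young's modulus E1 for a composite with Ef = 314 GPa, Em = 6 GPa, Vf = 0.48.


E1 = Ef*Vf + Em*(1-Vf) = 314*0.48 + 6*0.52 = 153.84 GPa

153.84 GPa


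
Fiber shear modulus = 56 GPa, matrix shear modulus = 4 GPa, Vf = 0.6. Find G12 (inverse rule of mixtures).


1/G12 = Vf/Gf + (1-Vf)/Gm = 0.6/56 + 0.4/4
G12 = 9.03 GPa

9.03 GPa


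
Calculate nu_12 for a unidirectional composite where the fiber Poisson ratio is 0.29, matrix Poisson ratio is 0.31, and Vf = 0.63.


nu_12 = nu_f*Vf + nu_m*(1-Vf) = 0.29*0.63 + 0.31*0.37 = 0.2974

0.2974


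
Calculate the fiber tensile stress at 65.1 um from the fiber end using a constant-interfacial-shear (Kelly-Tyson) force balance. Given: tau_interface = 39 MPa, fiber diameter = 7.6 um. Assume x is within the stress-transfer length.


Force balance: sigma_f * (pi*d^2/4) = tau * (pi*d) * x  ->  sigma_f = 4 * tau * x / d
sigma_f = 4 * 39 * 65.1 / 7.6 = 1336.3 MPa

1336.3 MPa


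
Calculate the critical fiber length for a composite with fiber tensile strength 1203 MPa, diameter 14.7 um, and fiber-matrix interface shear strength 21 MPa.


Lc = sigma_f * d / (2 * tau_i) = 1203 * 14.7 / (2 * 21) = 421.1 um

421.1 um


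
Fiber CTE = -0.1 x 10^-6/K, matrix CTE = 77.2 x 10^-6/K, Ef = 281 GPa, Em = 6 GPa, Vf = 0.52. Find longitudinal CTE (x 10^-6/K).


E1 = Ef*Vf + Em*(1-Vf) = 149.0
alpha_1 = (alpha_f*Ef*Vf + alpha_m*Em*(1-Vf))/E1 = 1.39 x 10^-6/K

1.39 x 10^-6/K


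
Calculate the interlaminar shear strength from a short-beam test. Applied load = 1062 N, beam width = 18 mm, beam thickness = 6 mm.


ILSS = 3F/(4bh) = 3*1062/(4*18*6) = 7.38 MPa

7.38 MPa


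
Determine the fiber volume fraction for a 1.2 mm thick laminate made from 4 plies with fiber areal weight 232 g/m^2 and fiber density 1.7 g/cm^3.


Vf = n * FAW / (rho_f * h * 1000) = 4 * 232 / (1.7 * 1.2 * 1000) = 0.4549

0.4549


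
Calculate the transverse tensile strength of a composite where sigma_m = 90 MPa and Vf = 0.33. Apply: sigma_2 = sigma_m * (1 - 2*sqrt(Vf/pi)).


factor = 1 - 2*sqrt(0.33/pi) = 0.3518
sigma_2 = 90 * 0.3518 = 31.66 MPa

31.66 MPa


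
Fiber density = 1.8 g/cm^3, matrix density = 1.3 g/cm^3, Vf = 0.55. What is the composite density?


rho_c = rho_f*Vf + rho_m*(1-Vf) = 1.8*0.55 + 1.3*0.45 = 1.575 g/cm^3

1.575 g/cm^3


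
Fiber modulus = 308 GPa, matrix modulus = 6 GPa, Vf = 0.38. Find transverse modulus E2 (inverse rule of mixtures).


1/E2 = Vf/Ef + (1-Vf)/Em = 0.38/308 + 0.62/6
E2 = 9.56 GPa

9.56 GPa


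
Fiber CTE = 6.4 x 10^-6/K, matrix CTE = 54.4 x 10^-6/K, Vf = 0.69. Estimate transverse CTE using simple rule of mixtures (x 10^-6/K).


alpha_2 = alpha_f*Vf + alpha_m*(1-Vf) = 6.4*0.69 + 54.4*0.31 = 21.3 x 10^-6/K

21.3 x 10^-6/K


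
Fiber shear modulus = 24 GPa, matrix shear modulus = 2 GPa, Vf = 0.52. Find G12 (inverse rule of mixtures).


1/G12 = Vf/Gf + (1-Vf)/Gm = 0.52/24 + 0.48/2
G12 = 3.82 GPa

3.82 GPa


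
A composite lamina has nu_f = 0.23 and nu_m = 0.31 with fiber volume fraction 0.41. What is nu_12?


nu_12 = nu_f*Vf + nu_m*(1-Vf) = 0.23*0.41 + 0.31*0.59 = 0.2772

0.2772


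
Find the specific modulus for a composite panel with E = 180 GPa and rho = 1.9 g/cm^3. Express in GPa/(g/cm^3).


Specific stiffness = E/rho = 180/1.9 = 94.7 GPa/(g/cm^3)

94.7 GPa/(g/cm^3)


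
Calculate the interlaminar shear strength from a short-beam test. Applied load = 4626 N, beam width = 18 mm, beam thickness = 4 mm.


ILSS = 3F/(4bh) = 3*4626/(4*18*4) = 48.19 MPa

48.19 MPa


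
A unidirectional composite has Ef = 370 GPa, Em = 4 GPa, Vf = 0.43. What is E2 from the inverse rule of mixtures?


1/E2 = Vf/Ef + (1-Vf)/Em = 0.43/370 + 0.57/4
E2 = 6.96 GPa

6.96 GPa


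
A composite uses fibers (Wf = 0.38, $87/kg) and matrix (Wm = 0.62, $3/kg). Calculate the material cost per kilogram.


Cost = cost_f*Wf + cost_m*Wm = 87*0.38 + 3*0.62 = $34.92/kg

$34.92/kg


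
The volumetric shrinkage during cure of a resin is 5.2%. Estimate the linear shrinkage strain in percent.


Linear shrinkage ≈ vol_shrink/3 = 5.2/3 = 1.733%

1.733%


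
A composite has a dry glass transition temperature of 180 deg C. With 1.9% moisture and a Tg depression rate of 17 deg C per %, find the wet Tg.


Tg_wet = Tg_dry - k*moisture = 180 - 17*1.9 = 147.7 deg C

147.7 deg C


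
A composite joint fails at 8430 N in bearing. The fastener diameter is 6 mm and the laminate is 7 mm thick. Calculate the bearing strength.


sigma_br = F/(d*h) = 8430/(6*7) = 200.7 MPa

200.7 MPa


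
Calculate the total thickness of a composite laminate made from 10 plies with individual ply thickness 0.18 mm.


h = n * t_ply = 10 * 0.18 = 1.8 mm

1.8 mm


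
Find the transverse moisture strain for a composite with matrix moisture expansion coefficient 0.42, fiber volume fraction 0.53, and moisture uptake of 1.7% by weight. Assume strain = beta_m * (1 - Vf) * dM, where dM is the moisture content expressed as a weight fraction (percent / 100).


dM = 1.7/100 = 0.017
strain = beta_m * (1-Vf) * dM = 0.42 * 0.47 * 0.017 = 0.0033558

0.0033558


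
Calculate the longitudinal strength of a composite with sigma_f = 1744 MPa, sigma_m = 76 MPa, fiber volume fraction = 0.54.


sigma_1 = sigma_f*Vf + sigma_m*(1-Vf) = 1744*0.54 + 76*0.46 = 976.7 MPa

976.7 MPa


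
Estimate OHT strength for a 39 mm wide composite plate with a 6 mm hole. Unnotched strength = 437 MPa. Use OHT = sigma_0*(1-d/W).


OHT = sigma_0*(1-d/W) = 437*(1-6/39) = 369.8 MPa

369.8 MPa


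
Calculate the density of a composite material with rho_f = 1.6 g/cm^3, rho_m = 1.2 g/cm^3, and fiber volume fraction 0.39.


rho_c = rho_f*Vf + rho_m*(1-Vf) = 1.6*0.39 + 1.2*0.61 = 1.356 g/cm^3

1.356 g/cm^3


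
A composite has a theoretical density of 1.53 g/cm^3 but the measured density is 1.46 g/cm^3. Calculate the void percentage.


Void% = (rho_theo - rho_actual)/rho_theo * 100 = (1.53 - 1.46)/1.53 * 100 = 4.58%

4.58%


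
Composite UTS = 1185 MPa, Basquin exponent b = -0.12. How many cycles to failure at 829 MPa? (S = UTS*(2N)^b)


N = 0.5 * (S/UTS)^(1/b) = 0.5 * (829/1185)^(1/-0.12) = 9.8175 cycles

9.8175 cycles


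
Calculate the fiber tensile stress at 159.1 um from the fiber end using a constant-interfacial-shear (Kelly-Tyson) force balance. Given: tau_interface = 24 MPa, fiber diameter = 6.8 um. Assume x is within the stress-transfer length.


Force balance: sigma_f * (pi*d^2/4) = tau * (pi*d) * x  ->  sigma_f = 4 * tau * x / d
sigma_f = 4 * 24 * 159.1 / 6.8 = 2246.1 MPa

2246.1 MPa


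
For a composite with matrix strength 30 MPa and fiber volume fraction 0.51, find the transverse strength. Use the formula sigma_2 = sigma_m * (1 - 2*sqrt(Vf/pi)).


factor = 1 - 2*sqrt(0.51/pi) = 0.1942
sigma_2 = 30 * 0.1942 = 5.83 MPa

5.83 MPa


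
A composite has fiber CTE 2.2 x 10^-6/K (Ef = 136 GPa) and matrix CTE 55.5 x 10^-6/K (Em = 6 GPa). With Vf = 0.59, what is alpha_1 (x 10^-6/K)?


E1 = Ef*Vf + Em*(1-Vf) = 82.7
alpha_1 = (alpha_f*Ef*Vf + alpha_m*Em*(1-Vf))/E1 = 3.79 x 10^-6/K

3.79 x 10^-6/K


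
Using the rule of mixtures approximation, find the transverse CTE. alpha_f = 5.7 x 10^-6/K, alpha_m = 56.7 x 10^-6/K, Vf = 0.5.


alpha_2 = alpha_f*Vf + alpha_m*(1-Vf) = 5.7*0.5 + 56.7*0.5 = 31.2 x 10^-6/K

31.2 x 10^-6/K


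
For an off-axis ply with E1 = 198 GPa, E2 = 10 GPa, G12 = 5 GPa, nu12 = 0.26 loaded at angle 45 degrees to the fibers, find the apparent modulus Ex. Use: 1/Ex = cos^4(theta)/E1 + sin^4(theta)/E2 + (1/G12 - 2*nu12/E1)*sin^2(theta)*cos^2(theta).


cos^4(45) = 0.25, sin^4(45) = 0.25, sin^2(45)*cos^2(45) = 0.25
1/G12 - 2*nu12/E1 = 1/5 - 2*0.26/198 = 0.197374 GPa^-1
1/Ex = 0.25/198 + 0.25/10 + 0.197374*0.25 = 0.0756061 GPa^-1
Ex = 13.23 GPa

13.23 GPa


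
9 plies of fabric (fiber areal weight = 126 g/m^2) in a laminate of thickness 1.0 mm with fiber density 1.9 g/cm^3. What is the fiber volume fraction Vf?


Vf = n * FAW / (rho_f * h * 1000) = 9 * 126 / (1.9 * 1.0 * 1000) = 0.5968

0.5968


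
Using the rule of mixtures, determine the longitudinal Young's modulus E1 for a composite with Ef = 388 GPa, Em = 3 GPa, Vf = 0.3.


E1 = Ef*Vf + Em*(1-Vf) = 388*0.3 + 3*0.7 = 118.5 GPa

118.5 GPa
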